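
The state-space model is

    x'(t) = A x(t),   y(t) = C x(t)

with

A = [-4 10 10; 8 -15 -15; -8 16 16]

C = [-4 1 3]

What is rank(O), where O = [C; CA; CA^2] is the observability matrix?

CA = [[0, -7, -7]]
CA^2 = [[0, -7, -7]]
Observability matrix O = [C; CA; CA^2] = [[-4, 1, 3], [0, -7, -7], [0, -7, -7]]
The columns c1, c2, c3 of O are linearly dependent: c1 - 2·c2 + 2·c3 = 0 (check each entry), so rank(O) ≤ 2.
The 2×2 minor from rows 1, 2, columns 1, 2 is (-4)·(-7) - 1·0 = 28 - 0 = 28 ≠ 0, so rank(O) = 2.
rank(O) = 2 < n = 3, so the pair (A, C) is not completely observable.

2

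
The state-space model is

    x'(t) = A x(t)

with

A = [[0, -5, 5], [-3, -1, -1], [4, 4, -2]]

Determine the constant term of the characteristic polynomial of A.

-10

Expand det(sI - A) for the 3×3 matrix.
p(s) = s^3 + 3s^2 - 29s - 10.
(Check: constant term = det(-A) = (-1)^3 det A = -10; coefficient of s^2 = -tr A = 3.)
The constant term is -10.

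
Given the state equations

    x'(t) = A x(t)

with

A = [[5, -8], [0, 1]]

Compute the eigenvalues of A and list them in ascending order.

det(sI - A) = s^2 - (tr A)s + det A, with tr A = 5 + 1 = 6 and det A = 5·1 - (-8)·0 = 5 - 0 = 5.
So p(s) = det(sI - A) = s^2 - 6s + 5.
Factor s^2 - 6s + 5: two numbers with sum 6 and product 5 are 5 and 1, so s^2 - 6s + 5 = (s - 5)(s - 1).
Hence p(s) = (s - 5) (s - 1), with roots 1, 5.
At least one eigenvalue has non-negative real part, so the system is not asymptotically stable.

1, 5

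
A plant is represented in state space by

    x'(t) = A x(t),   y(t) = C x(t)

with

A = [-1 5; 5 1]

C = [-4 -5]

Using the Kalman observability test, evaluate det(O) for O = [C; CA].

CA = [[-21, -25]]
Observability matrix O = [C; CA] = [[-4, -5], [-21, -25]]
det(O) = (-4)·(-25) - (-5)·(-21) = 100 - 105 = -5
Since det(O) ≠ 0, rank(O) = 2 and the system is completely observable.

-5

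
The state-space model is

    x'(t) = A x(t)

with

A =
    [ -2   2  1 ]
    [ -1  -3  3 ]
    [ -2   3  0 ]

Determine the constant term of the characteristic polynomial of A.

Expand det(sI - A) for the 3×3 matrix.
p(s) = s^3 + 5s^2 + s + 3.
(Check: constant term = det(-A) = (-1)^3 det A = 3; coefficient of s^2 = -tr A = 5.)
The constant term is 3.

3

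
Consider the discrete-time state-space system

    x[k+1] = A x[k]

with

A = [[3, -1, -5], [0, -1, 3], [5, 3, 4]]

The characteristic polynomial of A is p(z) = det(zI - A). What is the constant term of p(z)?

79

Expand det(zI - A) for the 3×3 matrix.
p(z) = z^3 - 6z^2 + 21z + 79.
(Check: constant term = det(-A) = (-1)^3 det A = 79; coefficient of z^2 = -tr A = -6.)
The constant term is 79.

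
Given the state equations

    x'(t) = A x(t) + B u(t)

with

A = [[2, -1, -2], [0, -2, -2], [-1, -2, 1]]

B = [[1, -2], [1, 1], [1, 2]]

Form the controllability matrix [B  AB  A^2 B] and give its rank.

AB = [[-1, -9], [-4, -6], [-2, 2]]
A^2B = [[6, -16], [12, 8], [7, 23]]
Controllability matrix C = [B  AB  A^2B] = [[1, -2, -1, -9, 6, -16], [1, 1, -4, -6, 12, 8], [1, 2, -2, 2, 7, 23]]
Take the 3×3 submatrix of C formed by columns 1, 2, 3: [[1, -2, -1], [1, 1, -4], [1, 2, -2]]. Its determinant is 1·(1·(-2) - (-4)·2) - (-2)·(1·(-2) - (-4)·1) + (-1)·(1·2 - 1·1) = 1·6 - (-2)·2 + (-1)·1 = 9 ≠ 0.
So rank(C) ≥ 3; since C has 3 rows, rank(C) = 3.
rank(C) = 3 = n, so the pair (A, B) is completely controllable.

3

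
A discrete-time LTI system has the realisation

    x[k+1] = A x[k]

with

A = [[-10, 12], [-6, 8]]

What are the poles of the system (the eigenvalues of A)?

det(zI - A) = z^2 - (tr A)z + det A, with tr A = (-10) + 8 = -2 and det A = (-10)·8 - 12·(-6) = -80 - (-72) = -8.
So p(z) = det(zI - A) = z^2 + 2z - 8.
Factor z^2 + 2z - 8: two numbers with sum -2 and product -8 are 2 and -4, so z^2 + 2z - 8 = (z - 2)(z + 4).
Hence p(z) = (z - 2) (z + 4), with roots -4, 2.

-4, 2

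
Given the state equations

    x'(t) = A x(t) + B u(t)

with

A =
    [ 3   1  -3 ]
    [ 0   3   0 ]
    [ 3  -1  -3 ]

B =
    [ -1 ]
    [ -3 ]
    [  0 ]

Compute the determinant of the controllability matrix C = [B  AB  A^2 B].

81

AB = [[-6], [-9], [0]]
A^2B = [[-27], [-27], [-9]]
Controllability matrix C = [B  AB  A^2B] = [[-1, -6, -27], [-3, -9, -27], [0, 0, -9]]
Expanding along the first row, det(C) = (-1)·((-9)·(-9) - (-27)·0) - (-6)·((-3)·(-9) - (-27)·0) + (-27)·((-3)·0 - (-9)·0) = (-1)·81 - (-6)·27 + (-27)·0 = 81
Since det(C) ≠ 0, rank(C) = 3 and the system is completely controllable.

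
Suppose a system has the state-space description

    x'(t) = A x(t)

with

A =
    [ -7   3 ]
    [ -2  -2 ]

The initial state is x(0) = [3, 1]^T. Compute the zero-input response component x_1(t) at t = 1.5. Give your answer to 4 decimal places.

det(sI - A) = s^2 - (tr A)s + det A, with tr A = (-7) + (-2) = -9 and det A = (-7)·(-2) - 3·(-2) = 14 - (-6) = 20.
So p(s) = det(sI - A) = s^2 + 9s + 20.
Factor s^2 + 9s + 20: two numbers with sum -9 and product 20 are -4 and -5, so s^2 + 9s + 20 = (s + 4)(s + 5).
Hence p(s) = (s + 4) (s + 5), with roots -5, -4.
The eigenvalues -5, -4 are distinct and real, so A is diagonalisable and x(t) = e^{At} x(0) = V diag(e^{λ_i t}) V^{-1} x(0), where the columns of V are the eigenvectors.
λ = -5: A - (-5)I = [[-2, 3], [-2, 3]]. Row 1 gives (-2)·v1 + 3·v2 = 0, so take v_1 = [-3, -2]^T.
λ = -4: A - (-4)I = [[-3, 3], [-2, 2]]. Row 1 gives (-3)·v1 + 3·v2 = 0, so take v_2 = [1, 1]^T.
V = [v_1 v_2] = [[-3, 1], [-2, 1]] has det V = -1, so V^{-1} = adj(V)/det V = [[-1, 1], [-2, 3]].
Modal coordinates z(0) = V^{-1} x(0): (-1)·3 + 1·1 = -2; (-2)·3 + 3·1 = -3; so z(0) = [-2, -3]^T.
x_1(t) = Σ_i (v_i)_1 · z_i(0) · e^{λ_i t} (row 1 of V times the modal terms).
x_1(1.5) = (-3)·(-2)·e^{-5·1.5} + 1·(-3)·e^{-4·1.5} = 6·0.000553 + (-3)·0.002479 = -0.0041.

-0.0041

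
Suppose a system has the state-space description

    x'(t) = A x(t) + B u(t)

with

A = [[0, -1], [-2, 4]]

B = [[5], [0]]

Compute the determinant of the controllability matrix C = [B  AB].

-50

AB = [[0], [-10]]
Controllability matrix C = [B  AB] = [[5, 0], [0, -10]]
det(C) = 5·(-10) - 0·0 = -50 - 0 = -50
Since det(C) ≠ 0, rank(C) = 2 and the system is completely controllable.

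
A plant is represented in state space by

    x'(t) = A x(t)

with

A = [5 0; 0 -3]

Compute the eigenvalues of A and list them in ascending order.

-3, 5

det(sI - A) = s^2 - (tr A)s + det A, with tr A = 5 + (-3) = 2 and det A = 5·(-3) - 0·0 = -15 - 0 = -15.
So p(s) = det(sI - A) = s^2 - 2s - 15.
Factor s^2 - 2s - 15: two numbers with sum 2 and product -15 are 5 and -3, so s^2 - 2s - 15 = (s - 5)(s + 3).
Hence p(s) = (s - 5) (s + 3), with roots -3, 5.
At least one eigenvalue has non-negative real part, so the system is not asymptotically stable.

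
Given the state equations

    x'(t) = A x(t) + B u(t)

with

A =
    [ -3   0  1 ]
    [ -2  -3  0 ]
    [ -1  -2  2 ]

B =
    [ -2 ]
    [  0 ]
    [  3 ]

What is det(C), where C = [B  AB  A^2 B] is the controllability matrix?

-1054

AB = [[9], [4], [8]]
A^2B = [[-19], [-30], [-1]]
Controllability matrix C = [B  AB  A^2B] = [[-2, 9, -19], [0, 4, -30], [3, 8, -1]]
Expanding along the first row, det(C) = (-2)·(4·(-1) - (-30)·8) - 9·(0·(-1) - (-30)·3) + (-19)·(0·8 - 4·3) = (-2)·236 - 9·90 + (-19)·(-12) = -1054
Since det(C) ≠ 0, rank(C) = 3 and the system is completely controllable.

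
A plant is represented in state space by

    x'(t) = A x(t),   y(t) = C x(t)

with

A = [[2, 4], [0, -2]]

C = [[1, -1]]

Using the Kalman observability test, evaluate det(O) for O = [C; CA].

CA = [[2, 6]]
Observability matrix O = [C; CA] = [[1, -1], [2, 6]]
det(O) = 1·6 - (-1)·2 = 6 - (-2) = 8
Since det(O) ≠ 0, rank(O) = 2 and the system is completely observable.

8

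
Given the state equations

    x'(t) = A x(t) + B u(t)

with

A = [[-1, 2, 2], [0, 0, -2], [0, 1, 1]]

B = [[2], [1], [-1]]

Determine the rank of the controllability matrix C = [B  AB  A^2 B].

3

AB = [[-2], [2], [0]]
A^2B = [[6], [0], [2]]
Controllability matrix C = [B  AB  A^2B] = [[2, -2, 6], [1, 2, 0], [-1, 0, 2]]
det(C) = 2·(2·2 - 0·0) - (-2)·(1·2 - 0·(-1)) + 6·(1·0 - 2·(-1)) = 2·4 - (-2)·2 + 6·2 = 24 ≠ 0, so rank(C) = 3.
rank(C) = 3 = n, so the pair (A, B) is completely controllable.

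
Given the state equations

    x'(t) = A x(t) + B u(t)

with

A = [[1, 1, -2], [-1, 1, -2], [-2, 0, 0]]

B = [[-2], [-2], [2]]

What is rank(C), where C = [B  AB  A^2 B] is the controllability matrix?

3

AB = [[-8], [-4], [4]]
A^2B = [[-20], [-4], [16]]
Controllability matrix C = [B  AB  A^2B] = [[-2, -8, -20], [-2, -4, -4], [2, 4, 16]]
det(C) = (-2)·((-4)·16 - (-4)·4) - (-8)·((-2)·16 - (-4)·2) + (-20)·((-2)·4 - (-4)·2) = (-2)·(-48) - (-8)·(-24) + (-20)·0 = -96 ≠ 0, so rank(C) = 3.
rank(C) = 3 = n, so the pair (A, B) is completely controllable.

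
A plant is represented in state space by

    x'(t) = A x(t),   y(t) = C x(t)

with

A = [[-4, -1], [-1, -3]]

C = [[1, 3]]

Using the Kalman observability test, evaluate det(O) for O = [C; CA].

CA = [[-7, -10]]
Observability matrix O = [C; CA] = [[1, 3], [-7, -10]]
det(O) = 1·(-10) - 3·(-7) = -10 - (-21) = 11
Since det(O) ≠ 0, rank(O) = 2 and the system is completely observable.

11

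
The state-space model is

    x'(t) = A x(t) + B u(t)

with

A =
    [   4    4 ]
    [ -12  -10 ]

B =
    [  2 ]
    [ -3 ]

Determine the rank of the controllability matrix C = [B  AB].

AB = [[-4], [6]]
Controllability matrix C = [B  AB] = [[2, -4], [-3, 6]]
Every column of C is a scalar multiple of column 1 = [2, -3] (multipliers 1, -2), so the columns span a one-dimensional space.
C ≠ 0, hence rank(C) = 1.
rank(C) = 1 < n = 2, so the pair (A, B) is not completely controllable.

1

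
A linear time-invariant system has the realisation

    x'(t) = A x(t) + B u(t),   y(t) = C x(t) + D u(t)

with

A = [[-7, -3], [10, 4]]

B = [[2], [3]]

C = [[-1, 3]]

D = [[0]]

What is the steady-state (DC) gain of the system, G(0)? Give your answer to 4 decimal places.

70.0000

G(0) = C(-A)^{-1}B + D = -C A^{-1} B + D.
det A = 2, so A^{-1} = (1/2)·adj(A) = [[2, 3/2], [-5, -7/2]]
A^{-1} B = [17/2, -41/2]^T
C A^{-1} B = -70
G(0) = D - C A^{-1} B = 0 - (-70) = 70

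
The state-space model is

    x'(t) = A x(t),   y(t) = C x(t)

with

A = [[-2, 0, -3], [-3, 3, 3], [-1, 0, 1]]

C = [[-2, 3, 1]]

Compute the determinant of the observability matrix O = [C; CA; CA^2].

-507

CA = [[-6, 9, 16]]
CA^2 = [[-31, 27, 61]]
Observability matrix O = [C; CA; CA^2] = [[-2, 3, 1], [-6, 9, 16], [-31, 27, 61]]
Expanding along the first row, det(O) = (-2)·(9·61 - 16·27) - 3·((-6)·61 - 16·(-31)) + 1·((-6)·27 - 9·(-31)) = (-2)·117 - 3·130 + 1·117 = -507
Since det(O) ≠ 0, rank(O) = 3 and the system is completely observable.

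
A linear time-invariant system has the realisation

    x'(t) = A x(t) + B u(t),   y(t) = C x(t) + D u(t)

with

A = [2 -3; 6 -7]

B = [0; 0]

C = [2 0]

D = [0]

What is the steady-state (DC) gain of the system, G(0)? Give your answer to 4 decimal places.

0.0000

G(0) = C(-A)^{-1}B + D = -C A^{-1} B + D.
det A = 4, so A^{-1} = (1/4)·adj(A) = [[-7/4, 3/4], [-3/2, 1/2]]
A^{-1} B = [0, 0]^T
C A^{-1} B = 0
G(0) = D - C A^{-1} B = 0 - (0) = 0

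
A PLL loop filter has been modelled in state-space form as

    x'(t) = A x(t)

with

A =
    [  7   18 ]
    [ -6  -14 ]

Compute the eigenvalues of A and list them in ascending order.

det(sI - A) = s^2 - (tr A)s + det A, with tr A = 7 + (-14) = -7 and det A = 7·(-14) - 18·(-6) = -98 - (-108) = 10.
So p(s) = det(sI - A) = s^2 + 7s + 10.
Factor s^2 + 7s + 10: two numbers with sum -7 and product 10 are -2 and -5, so s^2 + 7s + 10 = (s + 2)(s + 5).
Hence p(s) = (s + 2) (s + 5), with roots -5, -2.
All eigenvalues have negative real part, so the system is asymptotically stable.

-5, -2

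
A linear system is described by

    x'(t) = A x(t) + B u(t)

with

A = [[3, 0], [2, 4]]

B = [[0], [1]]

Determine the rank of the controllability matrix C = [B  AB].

AB = [[0], [4]]
Controllability matrix C = [B  AB] = [[0, 0], [1, 4]]
Every column of C is a scalar multiple of column 1 = [0, 1] (multipliers 1, 4), so the columns span a one-dimensional space.
C ≠ 0, hence rank(C) = 1.
rank(C) = 1 < n = 2, so the pair (A, B) is not completely controllable.

1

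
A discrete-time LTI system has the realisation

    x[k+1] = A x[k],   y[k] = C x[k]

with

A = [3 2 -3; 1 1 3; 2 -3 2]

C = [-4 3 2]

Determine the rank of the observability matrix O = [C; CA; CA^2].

3

CA = [[-5, -11, 25]]
CA^2 = [[24, -96, 32]]
Observability matrix O = [C; CA; CA^2] = [[-4, 3, 2], [-5, -11, 25], [24, -96, 32]]
det(O) = (-4)·((-11)·32 - 25·(-96)) - 3·((-5)·32 - 25·24) + 2·((-5)·(-96) - (-11)·24) = (-4)·2048 - 3·(-760) + 2·744 = -4424 ≠ 0, so rank(O) = 3.
rank(O) = 3 = n, so the pair (A, C) is completely observable.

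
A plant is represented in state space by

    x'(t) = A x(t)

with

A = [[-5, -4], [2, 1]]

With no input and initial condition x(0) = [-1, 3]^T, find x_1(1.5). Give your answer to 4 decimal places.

det(sI - A) = s^2 - (tr A)s + det A, with tr A = (-5) + 1 = -4 and det A = (-5)·1 - (-4)·2 = -5 - (-8) = 3.
So p(s) = det(sI - A) = s^2 + 4s + 3.
Factor s^2 + 4s + 3: two numbers with sum -4 and product 3 are -1 and -3, so s^2 + 4s + 3 = (s + 1)(s + 3).
Hence p(s) = (s + 1) (s + 3), with roots -3, -1.
The eigenvalues -3, -1 are distinct and real, so A is diagonalisable and x(t) = e^{At} x(0) = V diag(e^{λ_i t}) V^{-1} x(0), where the columns of V are the eigenvectors.
λ = -3: A - (-3)I = [[-2, -4], [2, 4]]. Row 1 gives (-2)·v1 + (-4)·v2 = 0, so take v_1 = [-2, 1]^T.
λ = -1: A - (-1)I = [[-4, -4], [2, 2]]. Row 1 gives (-4)·v1 + (-4)·v2 = 0, so take v_2 = [-1, 1]^T.
V = [v_1 v_2] = [[-2, -1], [1, 1]] has det V = -1, so V^{-1} = adj(V)/det V = [[-1, -1], [1, 2]].
Modal coordinates z(0) = V^{-1} x(0): (-1)·(-1) + (-1)·3 = -2; 1·(-1) + 2·3 = 5; so z(0) = [-2, 5]^T.
x_1(t) = Σ_i (v_i)_1 · z_i(0) · e^{λ_i t} (row 1 of V times the modal terms).
x_1(1.5) = (-2)·(-2)·e^{-3·1.5} + (-1)·5·e^{-1·1.5} = 4·0.011109 + (-5)·0.223130 = -1.0712.

-1.0712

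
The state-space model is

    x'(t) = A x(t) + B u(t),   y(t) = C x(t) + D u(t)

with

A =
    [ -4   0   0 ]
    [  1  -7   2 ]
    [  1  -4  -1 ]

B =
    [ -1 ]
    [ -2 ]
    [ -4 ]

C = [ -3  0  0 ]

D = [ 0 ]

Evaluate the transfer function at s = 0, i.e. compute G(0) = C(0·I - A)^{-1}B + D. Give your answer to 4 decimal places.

0.7500

G(0) = C(-A)^{-1}B + D = -C A^{-1} B + D.
det A = -60, so A^{-1} = (1/-60)·adj(A) = [[-1/4, 0, 0], [-1/20, -1/15, -2/15], [-1/20, 4/15, -7/15]]
A^{-1} B = [1/4, 43/60, 83/60]^T
C A^{-1} B = -3/4
G(0) = D - C A^{-1} B = 0 - (-3/4) = 3/4 ≈ 0.7500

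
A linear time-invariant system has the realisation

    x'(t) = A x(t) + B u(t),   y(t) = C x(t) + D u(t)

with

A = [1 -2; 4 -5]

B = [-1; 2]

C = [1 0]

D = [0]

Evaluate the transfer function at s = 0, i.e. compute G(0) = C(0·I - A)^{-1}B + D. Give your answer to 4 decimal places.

G(0) = C(-A)^{-1}B + D = -C A^{-1} B + D.
det A = 3, so A^{-1} = (1/3)·adj(A) = [[-5/3, 2/3], [-4/3, 1/3]]
A^{-1} B = [3, 2]^T
C A^{-1} B = 3
G(0) = D - C A^{-1} B = 0 - (3) = -3

-3.0000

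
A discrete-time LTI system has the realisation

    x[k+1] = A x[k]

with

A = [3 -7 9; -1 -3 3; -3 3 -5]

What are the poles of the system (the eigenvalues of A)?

det(zI - A) = z^3 - (tr A)z^2 + (M11 + M22 + M33)z - det A, where Mii is the 2×2 principal minor of A obtained by deleting row i and column i.
tr A = 3 + (-3) + (-5) = -5; M11 = (-3)·(-5) - 3·3 = 15 - 9 = 6; M22 = 3·(-5) - 9·(-3) = -15 - (-27) = 12; M33 = 3·(-3) - (-7)·(-1) = -9 - 7 = -16; sum of minors = 2.
det A = 3·((-3)·(-5) - 3·3) - (-7)·((-1)·(-5) - 3·(-3)) + 9·((-1)·3 - (-3)·(-3)) = 3·6 - (-7)·14 + 9·(-12) = 8.
So p(z) = det(zI - A) = z^3 + 5z^2 + 2z - 8.
Rational-root test: any integer root divides -8. Testing small divisors, z = 1 works: p(1) = 1 + 5 + 2 + (-8) = 0, so (z - 1) is a factor.
Dividing, p(z) = (z - 1)(z^2 + 6z + 8).
Factor z^2 + 6z + 8: two numbers with sum -6 and product 8 are -2 and -4, so z^2 + 6z + 8 = (z + 2)(z + 4).
Hence p(z) = (z - 1) (z + 2) (z + 4), with roots -4, -2, 1.

-4, -2, 1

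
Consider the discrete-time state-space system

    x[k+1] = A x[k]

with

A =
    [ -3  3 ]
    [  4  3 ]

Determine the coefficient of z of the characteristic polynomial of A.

0

For a 2×2 matrix, det(zI - A) = z^2 - (tr A)z + det A.
tr A = 0, det A = -21.
So p(z) = z^2 - 21.
The coefficient of z is 0.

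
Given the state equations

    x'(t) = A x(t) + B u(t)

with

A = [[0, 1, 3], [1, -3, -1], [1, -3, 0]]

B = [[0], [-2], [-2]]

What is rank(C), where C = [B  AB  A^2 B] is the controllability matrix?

AB = [[-8], [8], [6]]
A^2B = [[26], [-38], [-32]]
Controllability matrix C = [B  AB  A^2B] = [[0, -8, 26], [-2, 8, -38], [-2, 6, -32]]
det(C) = 0·(8·(-32) - (-38)·6) - (-8)·((-2)·(-32) - (-38)·(-2)) + 26·((-2)·6 - 8·(-2)) = 0·(-28) - (-8)·(-12) + 26·4 = 8 ≠ 0, so rank(C) = 3.
rank(C) = 3 = n, so the pair (A, B) is completely controllable.

3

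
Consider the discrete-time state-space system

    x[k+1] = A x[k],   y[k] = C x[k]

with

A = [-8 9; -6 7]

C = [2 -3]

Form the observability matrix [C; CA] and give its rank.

CA = [[2, -3]]
Observability matrix O = [C; CA] = [[2, -3], [2, -3]]
Every row of O is a scalar multiple of row 1 = [2, -3] (multipliers 1, 1), so the rows span a one-dimensional space.
O ≠ 0, hence rank(O) = 1.
rank(O) = 1 < n = 2, so the pair (A, C) is not completely observable.

1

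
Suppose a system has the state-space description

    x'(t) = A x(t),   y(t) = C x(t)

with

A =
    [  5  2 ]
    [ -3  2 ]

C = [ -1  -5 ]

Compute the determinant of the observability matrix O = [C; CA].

CA = [[10, -12]]
Observability matrix O = [C; CA] = [[-1, -5], [10, -12]]
det(O) = (-1)·(-12) - (-5)·10 = 12 - (-50) = 62
Since det(O) ≠ 0, rank(O) = 2 and the system is completely observable.

62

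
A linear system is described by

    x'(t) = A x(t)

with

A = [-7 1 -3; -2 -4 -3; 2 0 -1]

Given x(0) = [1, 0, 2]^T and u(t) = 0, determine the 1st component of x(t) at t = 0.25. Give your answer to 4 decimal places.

-0.5263

det(sI - A) = s^3 - (tr A)s^2 + (M11 + M22 + M33)s - det A, where Mii is the 2×2 principal minor of A obtained by deleting row i and column i.
tr A = (-7) + (-4) + (-1) = -12; M11 = (-4)·(-1) - (-3)·0 = 4 - 0 = 4; M22 = (-7)·(-1) - (-3)·2 = 7 - (-6) = 13; M33 = (-7)·(-4) - 1·(-2) = 28 - (-2) = 30; sum of minors = 47.
det A = (-7)·((-4)·(-1) - (-3)·0) - 1·((-2)·(-1) - (-3)·2) + (-3)·((-2)·0 - (-4)·2) = (-7)·4 - 1·8 + (-3)·8 = -60.
So p(s) = det(sI - A) = s^3 + 12s^2 + 47s + 60.
Rational-root test: any integer root divides 60. Testing small divisors, s = -3 works: p(-3) = -27 + 108 + (-141) + 60 = 0, so (s + 3) is a factor.
Dividing, p(s) = (s + 3)(s^2 + 9s + 20).
Factor s^2 + 9s + 20: two numbers with sum -9 and product 20 are -4 and -5, so s^2 + 9s + 20 = (s + 4)(s + 5).
Hence p(s) = (s + 3) (s + 4) (s + 5), with roots -5, -4, -3.
The eigenvalues -5, -4, -3 are distinct and real, so A is diagonalisable and x(t) = e^{At} x(0) = V diag(e^{λ_i t}) V^{-1} x(0), where the columns of V are the eigenvectors.
λ = -5: A - (-5)I = [[-2, 1, -3], [-2, 1, -3], [2, 0, 4]]. v must be orthogonal to every row; (row 1) × (row 3) = [4, 2, -2], so take v_1 = [-2, -1, 1]^T.
λ = -4: A - (-4)I = [[-3, 1, -3], [-2, 0, -3], [2, 0, 3]]. v must be orthogonal to every row; (row 1) × (row 2) = [-3, -3, 2], so take v_2 = [-3, -3, 2]^T.
λ = -3: A - (-3)I = [[-4, 1, -3], [-2, -1, -3], [2, 0, 2]]. v must be orthogonal to every row; (row 1) × (row 2) = [-6, -6, 6], so take v_3 = [1, 1, -1]^T.
V = [v_1 v_2 v_3] = [[-2, -3, 1], [-1, -3, 1], [1, 2, -1]] has det V = -1, so V^{-1} = adj(V)/det V = [[-1, 1, 0], [0, -1, -1], [-1, -1, -3]].
Modal coordinates z(0) = V^{-1} x(0): (-1)·1 + 1·0 + 0·2 = -1; 0·1 + (-1)·0 + (-1)·2 = -2; (-1)·1 + (-1)·0 + (-3)·2 = -7; so z(0) = [-1, -2, -7]^T.
x_1(t) = Σ_i (v_i)_1 · z_i(0) · e^{λ_i t} (row 1 of V times the modal terms).
x_1(0.25) = (-2)·(-1)·e^{-5·0.25} + (-3)·(-2)·e^{-4·0.25} + 1·(-7)·e^{-3·0.25} = 2·0.286505 + 6·0.367879 + (-7)·0.472367 = -0.5263.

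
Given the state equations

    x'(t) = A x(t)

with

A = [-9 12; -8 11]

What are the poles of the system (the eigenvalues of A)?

-1, 3

det(sI - A) = s^2 - (tr A)s + det A, with tr A = (-9) + 11 = 2 and det A = (-9)·11 - 12·(-8) = -99 - (-96) = -3.
So p(s) = det(sI - A) = s^2 - 2s - 3.
Factor s^2 - 2s - 3: two numbers with sum 2 and product -3 are 3 and -1, so s^2 - 2s - 3 = (s - 3)(s + 1).
Hence p(s) = (s - 3) (s + 1), with roots -1, 3.
At least one eigenvalue has non-negative real part, so the system is not asymptotically stable.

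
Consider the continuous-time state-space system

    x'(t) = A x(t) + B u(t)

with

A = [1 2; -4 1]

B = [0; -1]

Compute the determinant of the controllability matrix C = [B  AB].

-2

AB = [[-2], [-1]]
Controllability matrix C = [B  AB] = [[0, -2], [-1, -1]]
det(C) = 0·(-1) - (-2)·(-1) = 0 - 2 = -2
Since det(C) ≠ 0, rank(C) = 2 and the system is completely controllable.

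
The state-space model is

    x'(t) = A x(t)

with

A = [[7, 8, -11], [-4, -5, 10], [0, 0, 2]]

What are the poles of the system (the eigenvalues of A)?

-1, 2, 3

det(sI - A) = s^3 - (tr A)s^2 + (M11 + M22 + M33)s - det A, where Mii is the 2×2 principal minor of A obtained by deleting row i and column i.
tr A = 7 + (-5) + 2 = 4; M11 = (-5)·2 - 10·0 = -10 - 0 = -10; M22 = 7·2 - (-11)·0 = 14 - 0 = 14; M33 = 7·(-5) - 8·(-4) = -35 - (-32) = -3; sum of minors = 1.
det A = 7·((-5)·2 - 10·0) - 8·((-4)·2 - 10·0) + (-11)·((-4)·0 - (-5)·0) = 7·(-10) - 8·(-8) + (-11)·0 = -6.
So p(s) = det(sI - A) = s^3 - 4s^2 + s + 6.
Rational-root test: any integer root divides 6. Testing small divisors, s = -1 works: p(-1) = -1 + (-4) + (-1) + 6 = 0, so (s + 1) is a factor.
Dividing, p(s) = (s + 1)(s^2 - 5s + 6).
Factor s^2 - 5s + 6: two numbers with sum 5 and product 6 are 3 and 2, so s^2 - 5s + 6 = (s - 3)(s - 2).
Hence p(s) = (s - 3) (s - 2) (s + 1), with roots -1, 2, 3.
At least one eigenvalue has non-negative real part, so the system is not asymptotically stable.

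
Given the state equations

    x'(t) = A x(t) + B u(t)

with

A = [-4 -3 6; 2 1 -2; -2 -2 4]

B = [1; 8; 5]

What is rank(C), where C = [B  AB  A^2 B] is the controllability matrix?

AB = [[2], [0], [2]]
A^2B = [[4], [0], [4]]
Controllability matrix C = [B  AB  A^2B] = [[1, 2, 4], [8, 0, 0], [5, 2, 4]]
The rows r1, r2, r3 of C are linearly dependent: -2·r1 - r2 + 2·r3 = 0 (check each entry), so rank(C) ≤ 2.
The 2×2 minor from rows 1, 2, columns 1, 2 is 1·0 - 2·8 = 0 - 16 = -16 ≠ 0, so rank(C) = 2.
rank(C) = 2 < n = 3, so the pair (A, B) is not completely controllable.

2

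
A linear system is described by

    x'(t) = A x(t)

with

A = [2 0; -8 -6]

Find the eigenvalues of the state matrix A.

det(sI - A) = s^2 - (tr A)s + det A, with tr A = 2 + (-6) = -4 and det A = 2·(-6) - 0·(-8) = -12 - 0 = -12.
So p(s) = det(sI - A) = s^2 + 4s - 12.
Factor s^2 + 4s - 12: two numbers with sum -4 and product -12 are 2 and -6, so s^2 + 4s - 12 = (s - 2)(s + 6).
Hence p(s) = (s - 2) (s + 6), with roots -6, 2.
At least one eigenvalue has non-negative real part, so the system is not asymptotically stable.

-6, 2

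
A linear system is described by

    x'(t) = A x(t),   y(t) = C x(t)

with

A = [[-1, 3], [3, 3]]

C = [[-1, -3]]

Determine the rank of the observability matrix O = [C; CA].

CA = [[-8, -12]]
Observability matrix O = [C; CA] = [[-1, -3], [-8, -12]]
det(O) = (-1)·(-12) - (-3)·(-8) = 12 - 24 = -12 ≠ 0, so rank(O) = 2.
rank(O) = 2 = n, so the pair (A, C) is completely observable.

2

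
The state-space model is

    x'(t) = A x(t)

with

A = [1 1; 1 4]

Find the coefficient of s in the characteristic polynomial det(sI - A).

-5

For a 2×2 matrix, det(sI - A) = s^2 - (tr A)s + det A.
tr A = 5, det A = 3.
So p(s) = s^2 - 5s + 3.
The coefficient of s is -5.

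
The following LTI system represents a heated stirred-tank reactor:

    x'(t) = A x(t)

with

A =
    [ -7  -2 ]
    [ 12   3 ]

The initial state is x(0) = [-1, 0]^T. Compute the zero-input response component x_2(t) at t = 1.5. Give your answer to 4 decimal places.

-1.2721

det(sI - A) = s^2 - (tr A)s + det A, with tr A = (-7) + 3 = -4 and det A = (-7)·3 - (-2)·12 = -21 - (-24) = 3.
So p(s) = det(sI - A) = s^2 + 4s + 3.
Factor s^2 + 4s + 3: two numbers with sum -4 and product 3 are -1 and -3, so s^2 + 4s + 3 = (s + 1)(s + 3).
Hence p(s) = (s + 1) (s + 3), with roots -3, -1.
The eigenvalues -3, -1 are distinct and real, so A is diagonalisable and x(t) = e^{At} x(0) = V diag(e^{λ_i t}) V^{-1} x(0), where the columns of V are the eigenvectors.
λ = -3: A - (-3)I = [[-4, -2], [12, 6]]. Row 1 gives (-4)·v1 + (-2)·v2 = 0, so take v_1 = [1, -2]^T.
λ = -1: A - (-1)I = [[-6, -2], [12, 4]]. Row 1 gives (-6)·v1 + (-2)·v2 = 0, so take v_2 = [1, -3]^T.
V = [v_1 v_2] = [[1, 1], [-2, -3]] has det V = -1, so V^{-1} = adj(V)/det V = [[3, 1], [-2, -1]].
Modal coordinates z(0) = V^{-1} x(0): 3·(-1) + 1·0 = -3; (-2)·(-1) + (-1)·0 = 2; so z(0) = [-3, 2]^T.
x_2(t) = Σ_i (v_i)_2 · z_i(0) · e^{λ_i t} (row 2 of V times the modal terms).
x_2(1.5) = (-2)·(-3)·e^{-3·1.5} + (-3)·2·e^{-1·1.5} = 6·0.011109 + (-6)·0.223130 = -1.2721.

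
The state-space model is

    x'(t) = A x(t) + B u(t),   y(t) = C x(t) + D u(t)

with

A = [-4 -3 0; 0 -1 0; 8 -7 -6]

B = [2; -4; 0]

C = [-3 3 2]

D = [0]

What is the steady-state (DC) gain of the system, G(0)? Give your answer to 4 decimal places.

G(0) = C(-A)^{-1}B + D = -C A^{-1} B + D.
det A = -24, so A^{-1} = (1/-24)·adj(A) = [[-1/4, 3/4, 0], [0, -1, 0], [-1/3, 13/6, -1/6]]
A^{-1} B = [-7/2, 4, -28/3]^T
C A^{-1} B = 23/6
G(0) = D - C A^{-1} B = 0 - (23/6) = -23/6 ≈ -3.8333

-3.8333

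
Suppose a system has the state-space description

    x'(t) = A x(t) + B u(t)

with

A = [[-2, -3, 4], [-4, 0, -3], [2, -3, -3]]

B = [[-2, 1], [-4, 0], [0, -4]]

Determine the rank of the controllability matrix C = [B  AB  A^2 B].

AB = [[16, -18], [8, 8], [8, 14]]
A^2B = [[-24, 68], [-88, 30], [-16, -102]]
Controllability matrix C = [B  AB  A^2B] = [[-2, 1, 16, -18, -24, 68], [-4, 0, 8, 8, -88, 30], [0, -4, 8, 14, -16, -102]]
Take the 3×3 submatrix of C formed by columns 1, 2, 3: [[-2, 1, 16], [-4, 0, 8], [0, -4, 8]]. Its determinant is (-2)·(0·8 - 8·(-4)) - 1·((-4)·8 - 8·0) + 16·((-4)·(-4) - 0·0) = (-2)·32 - 1·(-32) + 16·16 = 224 ≠ 0.
So rank(C) ≥ 3; since C has 3 rows, rank(C) = 3.
rank(C) = 3 = n, so the pair (A, B) is completely controllable.

3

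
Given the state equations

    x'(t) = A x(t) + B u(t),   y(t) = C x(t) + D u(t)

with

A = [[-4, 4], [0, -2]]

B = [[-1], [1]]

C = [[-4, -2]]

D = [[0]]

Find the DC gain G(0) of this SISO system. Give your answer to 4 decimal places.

-2.0000

G(0) = C(-A)^{-1}B + D = -C A^{-1} B + D.
det A = 8, so A^{-1} = (1/8)·adj(A) = [[-1/4, -1/2], [0, -1/2]]
A^{-1} B = [-1/4, -1/2]^T
C A^{-1} B = 2
G(0) = D - C A^{-1} B = 0 - (2) = -2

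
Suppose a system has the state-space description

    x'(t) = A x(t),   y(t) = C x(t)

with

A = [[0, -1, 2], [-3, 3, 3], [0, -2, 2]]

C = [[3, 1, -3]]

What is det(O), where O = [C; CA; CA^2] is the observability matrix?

0

CA = [[-3, 6, 3]]
CA^2 = [[-18, 15, 18]]
Observability matrix O = [C; CA; CA^2] = [[3, 1, -3], [-3, 6, 3], [-18, 15, 18]]
Expanding along the first row, det(O) = 3·(6·18 - 3·15) - 1·((-3)·18 - 3·(-18)) + (-3)·((-3)·15 - 6·(-18)) = 3·63 - 1·0 + (-3)·63 = 0
Since det(O) = 0, rank(O) < 3 and the system is not completely observable.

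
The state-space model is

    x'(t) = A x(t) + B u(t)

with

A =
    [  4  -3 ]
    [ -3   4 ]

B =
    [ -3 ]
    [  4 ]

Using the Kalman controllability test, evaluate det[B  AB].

21

AB = [[-24], [25]]
Controllability matrix C = [B  AB] = [[-3, -24], [4, 25]]
det(C) = (-3)·25 - (-24)·4 = -75 - (-96) = 21
Since det(C) ≠ 0, rank(C) = 2 and the system is completely controllable.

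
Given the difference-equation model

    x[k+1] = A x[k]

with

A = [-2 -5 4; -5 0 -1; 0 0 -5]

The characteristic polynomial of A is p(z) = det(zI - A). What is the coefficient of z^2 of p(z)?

Expand det(zI - A) for the 3×3 matrix.
p(z) = z^3 + 7z^2 - 15z - 125.
(Check: constant term = det(-A) = (-1)^3 det A = -125; coefficient of z^2 = -tr A = 7.)
The coefficient of z^2 is 7.

7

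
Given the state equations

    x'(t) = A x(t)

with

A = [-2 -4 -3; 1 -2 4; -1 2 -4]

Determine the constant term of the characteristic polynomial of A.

0

Expand det(sI - A) for the 3×3 matrix.
p(s) = s^3 + 8s^2 + 13s.
(Check: constant term = det(-A) = (-1)^3 det A = 0; coefficient of s^2 = -tr A = 8.)
The constant term is 0.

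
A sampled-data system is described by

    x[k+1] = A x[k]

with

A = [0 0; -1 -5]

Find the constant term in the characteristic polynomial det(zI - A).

For a 2×2 matrix, det(zI - A) = z^2 - (tr A)z + det A.
tr A = -5, det A = 0.
So p(z) = z^2 + 5z.
The constant term is 0.

0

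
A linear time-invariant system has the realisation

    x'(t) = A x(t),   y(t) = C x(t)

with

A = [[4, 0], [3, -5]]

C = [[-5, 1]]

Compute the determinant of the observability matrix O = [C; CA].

42

CA = [[-17, -5]]
Observability matrix O = [C; CA] = [[-5, 1], [-17, -5]]
det(O) = (-5)·(-5) - 1·(-17) = 25 - (-17) = 42
Since det(O) ≠ 0, rank(O) = 2 and the system is completely observable.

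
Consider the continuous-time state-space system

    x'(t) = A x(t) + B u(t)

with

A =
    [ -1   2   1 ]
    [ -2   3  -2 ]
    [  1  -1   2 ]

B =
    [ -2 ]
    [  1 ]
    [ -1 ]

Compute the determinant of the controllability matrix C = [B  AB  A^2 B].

-27

AB = [[3], [9], [-5]]
A^2B = [[10], [31], [-16]]
Controllability matrix C = [B  AB  A^2B] = [[-2, 3, 10], [1, 9, 31], [-1, -5, -16]]
Expanding along the first row, det(C) = (-2)·(9·(-16) - 31·(-5)) - 3·(1·(-16) - 31·(-1)) + 10·(1·(-5) - 9·(-1)) = (-2)·11 - 3·15 + 10·4 = -27
Since det(C) ≠ 0, rank(C) = 3 and the system is completely controllable.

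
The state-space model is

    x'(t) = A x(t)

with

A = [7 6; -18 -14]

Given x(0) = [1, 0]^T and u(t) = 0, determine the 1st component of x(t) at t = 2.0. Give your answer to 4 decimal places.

0.0731

det(sI - A) = s^2 - (tr A)s + det A, with tr A = 7 + (-14) = -7 and det A = 7·(-14) - 6·(-18) = -98 - (-108) = 10.
So p(s) = det(sI - A) = s^2 + 7s + 10.
Factor s^2 + 7s + 10: two numbers with sum -7 and product 10 are -2 and -5, so s^2 + 7s + 10 = (s + 2)(s + 5).
Hence p(s) = (s + 2) (s + 5), with roots -5, -2.
The eigenvalues -5, -2 are distinct and real, so A is diagonalisable and x(t) = e^{At} x(0) = V diag(e^{λ_i t}) V^{-1} x(0), where the columns of V are the eigenvectors.
λ = -5: A - (-5)I = [[12, 6], [-18, -9]]. Row 1 gives 12·v1 + 6·v2 = 0, so take v_1 = [1, -2]^T.
λ = -2: A - (-2)I = [[9, 6], [-18, -12]]. Row 1 gives 9·v1 + 6·v2 = 0, so take v_2 = [-2, 3]^T.
V = [v_1 v_2] = [[1, -2], [-2, 3]] has det V = -1, so V^{-1} = adj(V)/det V = [[-3, -2], [-2, -1]].
Modal coordinates z(0) = V^{-1} x(0): (-3)·1 + (-2)·0 = -3; (-2)·1 + (-1)·0 = -2; so z(0) = [-3, -2]^T.
x_1(t) = Σ_i (v_i)_1 · z_i(0) · e^{λ_i t} (row 1 of V times the modal terms).
x_1(2.0) = 1·(-3)·e^{-5·2.0} + (-2)·(-2)·e^{-2·2.0} = (-3)·0.000045 + 4·0.018316 = 0.0731.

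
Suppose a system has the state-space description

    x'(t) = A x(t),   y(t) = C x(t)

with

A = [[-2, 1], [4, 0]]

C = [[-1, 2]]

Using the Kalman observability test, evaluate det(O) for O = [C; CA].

CA = [[10, -1]]
Observability matrix O = [C; CA] = [[-1, 2], [10, -1]]
det(O) = (-1)·(-1) - 2·10 = 1 - 20 = -19
Since det(O) ≠ 0, rank(O) = 2 and the system is completely observable.

-19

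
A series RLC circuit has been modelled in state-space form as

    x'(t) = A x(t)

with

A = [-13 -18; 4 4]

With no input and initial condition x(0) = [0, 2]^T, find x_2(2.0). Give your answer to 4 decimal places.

det(sI - A) = s^2 - (tr A)s + det A, with tr A = (-13) + 4 = -9 and det A = (-13)·4 - (-18)·4 = -52 - (-72) = 20.
So p(s) = det(sI - A) = s^2 + 9s + 20.
Factor s^2 + 9s + 20: two numbers with sum -9 and product 20 are -4 and -5, so s^2 + 9s + 20 = (s + 4)(s + 5).
Hence p(s) = (s + 4) (s + 5), with roots -5, -4.
The eigenvalues -5, -4 are distinct and real, so A is diagonalisable and x(t) = e^{At} x(0) = V diag(e^{λ_i t}) V^{-1} x(0), where the columns of V are the eigenvectors.
λ = -5: A - (-5)I = [[-8, -18], [4, 9]]. Row 1 gives (-8)·v1 + (-18)·v2 = 0, so take v_1 = [9, -4]^T.
λ = -4: A - (-4)I = [[-9, -18], [4, 8]]. Row 1 gives (-9)·v1 + (-18)·v2 = 0, so take v_2 = [-2, 1]^T.
V = [v_1 v_2] = [[9, -2], [-4, 1]] has det V = 1, so V^{-1} = adj(V)/det V = [[1, 2], [4, 9]].
Modal coordinates z(0) = V^{-1} x(0): 1·0 + 2·2 = 4; 4·0 + 9·2 = 18; so z(0) = [4, 18]^T.
x_2(t) = Σ_i (v_i)_2 · z_i(0) · e^{λ_i t} (row 2 of V times the modal terms).
x_2(2.0) = (-4)·4·e^{-5·2.0} + 1·18·e^{-4·2.0} = (-16)·0.000045 + 18·0.000335 = 0.0053.

0.0053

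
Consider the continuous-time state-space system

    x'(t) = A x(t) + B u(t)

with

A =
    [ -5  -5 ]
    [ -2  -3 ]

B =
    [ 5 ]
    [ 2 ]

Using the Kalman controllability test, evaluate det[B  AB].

-10

AB = [[-35], [-16]]
Controllability matrix C = [B  AB] = [[5, -35], [2, -16]]
det(C) = 5·(-16) - (-35)·2 = -80 - (-70) = -10
Since det(C) ≠ 0, rank(C) = 2 and the system is completely controllable.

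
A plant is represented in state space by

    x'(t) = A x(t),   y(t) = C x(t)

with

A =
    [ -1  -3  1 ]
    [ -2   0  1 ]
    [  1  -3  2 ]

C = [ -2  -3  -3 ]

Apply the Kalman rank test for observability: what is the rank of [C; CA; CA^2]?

CA = [[5, 15, -11]]
CA^2 = [[-46, 18, -2]]
Observability matrix O = [C; CA; CA^2] = [[-2, -3, -3], [5, 15, -11], [-46, 18, -2]]
det(O) = (-2)·(15·(-2) - (-11)·18) - (-3)·(5·(-2) - (-11)·(-46)) + (-3)·(5·18 - 15·(-46)) = (-2)·168 - (-3)·(-516) + (-3)·780 = -4224 ≠ 0, so rank(O) = 3.
rank(O) = 3 = n, so the pair (A, C) is completely observable.

3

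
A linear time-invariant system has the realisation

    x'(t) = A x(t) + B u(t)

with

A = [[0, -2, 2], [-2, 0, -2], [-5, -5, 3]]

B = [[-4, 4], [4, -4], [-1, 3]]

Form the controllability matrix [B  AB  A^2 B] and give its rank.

AB = [[-10, 14], [10, -14], [-3, 9]]
A^2B = [[-26, 46], [26, -46], [-9, 27]]
Controllability matrix C = [B  AB  A^2B] = [[-4, 4, -10, 14, -26, 46], [4, -4, 10, -14, 26, -46], [-1, 3, -3, 9, -9, 27]]
The rows r1, r2, r3 of C are linearly dependent: r1 + r2 = 0 (check each entry), so rank(C) ≤ 2.
The 2×2 minor from rows 1, 3, columns 1, 2 is (-4)·3 - 4·(-1) = -12 - (-4) = -8 ≠ 0, so rank(C) = 2.
rank(C) = 2 < n = 3, so the pair (A, B) is not completely controllable.

2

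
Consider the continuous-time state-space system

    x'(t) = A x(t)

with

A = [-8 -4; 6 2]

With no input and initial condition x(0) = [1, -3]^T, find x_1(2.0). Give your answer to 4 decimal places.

det(sI - A) = s^2 - (tr A)s + det A, with tr A = (-8) + 2 = -6 and det A = (-8)·2 - (-4)·6 = -16 - (-24) = 8.
So p(s) = det(sI - A) = s^2 + 6s + 8.
Factor s^2 + 6s + 8: two numbers with sum -6 and product 8 are -2 and -4, so s^2 + 6s + 8 = (s + 2)(s + 4).
Hence p(s) = (s + 2) (s + 4), with roots -4, -2.
The eigenvalues -4, -2 are distinct and real, so A is diagonalisable and x(t) = e^{At} x(0) = V diag(e^{λ_i t}) V^{-1} x(0), where the columns of V are the eigenvectors.
λ = -4: A - (-4)I = [[-4, -4], [6, 6]]. Row 1 gives (-4)·v1 + (-4)·v2 = 0, so take v_1 = [-1, 1]^T.
λ = -2: A - (-2)I = [[-6, -4], [6, 4]]. Row 1 gives (-6)·v1 + (-4)·v2 = 0, so take v_2 = [-2, 3]^T.
V = [v_1 v_2] = [[-1, -2], [1, 3]] has det V = -1, so V^{-1} = adj(V)/det V = [[-3, -2], [1, 1]].
Modal coordinates z(0) = V^{-1} x(0): (-3)·1 + (-2)·(-3) = 3; 1·1 + 1·(-3) = -2; so z(0) = [3, -2]^T.
x_1(t) = Σ_i (v_i)_1 · z_i(0) · e^{λ_i t} (row 1 of V times the modal terms).
x_1(2.0) = (-1)·3·e^{-4·2.0} + (-2)·(-2)·e^{-2·2.0} = (-3)·0.000335 + 4·0.018316 = 0.0723.

0.0723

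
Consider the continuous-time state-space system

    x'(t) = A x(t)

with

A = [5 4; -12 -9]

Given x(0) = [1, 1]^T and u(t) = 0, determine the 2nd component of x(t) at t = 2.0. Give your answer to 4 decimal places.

det(sI - A) = s^2 - (tr A)s + det A, with tr A = 5 + (-9) = -4 and det A = 5·(-9) - 4·(-12) = -45 - (-48) = 3.
So p(s) = det(sI - A) = s^2 + 4s + 3.
Factor s^2 + 4s + 3: two numbers with sum -4 and product 3 are -1 and -3, so s^2 + 4s + 3 = (s + 1)(s + 3).
Hence p(s) = (s + 1) (s + 3), with roots -3, -1.
The eigenvalues -3, -1 are distinct and real, so A is diagonalisable and x(t) = e^{At} x(0) = V diag(e^{λ_i t}) V^{-1} x(0), where the columns of V are the eigenvectors.
λ = -3: A - (-3)I = [[8, 4], [-12, -6]]. Row 1 gives 8·v1 + 4·v2 = 0, so take v_1 = [-1, 2]^T.
λ = -1: A - (-1)I = [[6, 4], [-12, -8]]. Row 1 gives 6·v1 + 4·v2 = 0, so take v_2 = [2, -3]^T.
V = [v_1 v_2] = [[-1, 2], [2, -3]] has det V = -1, so V^{-1} = adj(V)/det V = [[3, 2], [2, 1]].
Modal coordinates z(0) = V^{-1} x(0): 3·1 + 2·1 = 5; 2·1 + 1·1 = 3; so z(0) = [5, 3]^T.
x_2(t) = Σ_i (v_i)_2 · z_i(0) · e^{λ_i t} (row 2 of V times the modal terms).
x_2(2.0) = 2·5·e^{-3·2.0} + (-3)·3·e^{-1·2.0} = 10·0.002479 + (-9)·0.135335 = -1.1932.

-1.1932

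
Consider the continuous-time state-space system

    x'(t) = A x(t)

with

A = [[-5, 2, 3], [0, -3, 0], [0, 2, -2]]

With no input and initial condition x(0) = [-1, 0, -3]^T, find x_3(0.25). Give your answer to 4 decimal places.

-1.8196

det(sI - A) = s^3 - (tr A)s^2 + (M11 + M22 + M33)s - det A, where Mii is the 2×2 principal minor of A obtained by deleting row i and column i.
tr A = (-5) + (-3) + (-2) = -10; M11 = (-3)·(-2) - 0·2 = 6 - 0 = 6; M22 = (-5)·(-2) - 3·0 = 10 - 0 = 10; M33 = (-5)·(-3) - 2·0 = 15 - 0 = 15; sum of minors = 31.
det A = (-5)·((-3)·(-2) - 0·2) - 2·(0·(-2) - 0·0) + 3·(0·2 - (-3)·0) = (-5)·6 - 2·0 + 3·0 = -30.
So p(s) = det(sI - A) = s^3 + 10s^2 + 31s + 30.
Rational-root test: any integer root divides 30. Testing small divisors, s = -2 works: p(-2) = -8 + 40 + (-62) + 30 = 0, so (s + 2) is a factor.
Dividing, p(s) = (s + 2)(s^2 + 8s + 15).
Factor s^2 + 8s + 15: two numbers with sum -8 and product 15 are -3 and -5, so s^2 + 8s + 15 = (s + 3)(s + 5).
Hence p(s) = (s + 2) (s + 3) (s + 5), with roots -5, -3, -2.
The eigenvalues -5, -3, -2 are distinct and real, so A is diagonalisable and x(t) = e^{At} x(0) = V diag(e^{λ_i t}) V^{-1} x(0), where the columns of V are the eigenvectors.
λ = -5: A - (-5)I = [[0, 2, 3], [0, 2, 0], [0, 2, 3]]. v must be orthogonal to every row; (row 1) × (row 2) = [-6, 0, 0], so take v_1 = [1, 0, 0]^T.
λ = -3: A - (-3)I = [[-2, 2, 3], [0, 0, 0], [0, 2, 1]]. v must be orthogonal to every row; (row 1) × (row 3) = [-4, 2, -4], so take v_2 = [-2, 1, -2]^T.
λ = -2: A - (-2)I = [[-3, 2, 3], [0, -1, 0], [0, 2, 0]]. v must be orthogonal to every row; (row 1) × (row 2) = [3, 0, 3], so take v_3 = [1, 0, 1]^T.
V = [v_1 v_2 v_3] = [[1, -2, 1], [0, 1, 0], [0, -2, 1]] has det V = 1, so V^{-1} = adj(V)/det V = [[1, 0, -1], [0, 1, 0], [0, 2, 1]].
Modal coordinates z(0) = V^{-1} x(0): 1·(-1) + 0·0 + (-1)·(-3) = 2; 0·(-1) + 1·0 + 0·(-3) = 0; 0·(-1) + 2·0 + 1·(-3) = -3; so z(0) = [2, 0, -3]^T.
x_3(t) = Σ_i (v_i)_3 · z_i(0) · e^{λ_i t} (row 3 of V times the modal terms).
x_3(0.25) = 0·2·e^{-5·0.25} + (-2)·0·e^{-3·0.25} + 1·(-3)·e^{-2·0.25} = 0·0.286505 + 0·0.472367 + (-3)·0.606531 = -1.8196.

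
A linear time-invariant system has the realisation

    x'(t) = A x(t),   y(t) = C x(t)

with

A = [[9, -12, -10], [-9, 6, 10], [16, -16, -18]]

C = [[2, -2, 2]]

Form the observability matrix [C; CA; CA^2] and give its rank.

CA = [[68, -68, -76]]
CA^2 = [[8, -8, 8]]
Observability matrix O = [C; CA; CA^2] = [[2, -2, 2], [68, -68, -76], [8, -8, 8]]
The columns c1, c2, c3 of O are linearly dependent: c1 + c2 = 0 (check each entry), so rank(O) ≤ 2.
The 2×2 minor from rows 1, 2, columns 1, 3 is 2·(-76) - 2·68 = -152 - 136 = -288 ≠ 0, so rank(O) = 2.
rank(O) = 2 < n = 3, so the pair (A, C) is not completely observable.

2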